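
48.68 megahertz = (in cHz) 4.868e+09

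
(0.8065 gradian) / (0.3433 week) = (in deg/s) 3.496e-06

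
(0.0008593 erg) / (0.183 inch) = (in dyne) 0.001849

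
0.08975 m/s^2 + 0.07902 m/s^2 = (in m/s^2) 0.1688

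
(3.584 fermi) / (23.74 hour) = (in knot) 8.152e-20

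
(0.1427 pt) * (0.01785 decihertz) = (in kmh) 3.235e-07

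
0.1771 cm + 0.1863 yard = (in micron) 1.721e+05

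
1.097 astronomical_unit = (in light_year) 1.735e-05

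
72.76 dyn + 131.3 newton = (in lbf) 29.52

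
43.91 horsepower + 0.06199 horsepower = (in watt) 3.279e+04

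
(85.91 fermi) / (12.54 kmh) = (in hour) 6.851e-18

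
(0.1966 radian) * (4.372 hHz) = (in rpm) 820.8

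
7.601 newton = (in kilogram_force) 0.7751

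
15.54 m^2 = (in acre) 0.00384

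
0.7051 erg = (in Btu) 6.683e-11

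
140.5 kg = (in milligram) 1.405e+08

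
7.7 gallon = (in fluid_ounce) 985.6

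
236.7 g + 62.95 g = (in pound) 0.6606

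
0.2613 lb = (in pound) 0.2613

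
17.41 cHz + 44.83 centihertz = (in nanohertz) 6.224e+08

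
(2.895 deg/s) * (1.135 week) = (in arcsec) 7.154e+09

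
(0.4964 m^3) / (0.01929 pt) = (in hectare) 7.295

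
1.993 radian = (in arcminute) 6851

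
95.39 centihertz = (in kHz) 0.0009539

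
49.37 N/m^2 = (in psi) 0.007161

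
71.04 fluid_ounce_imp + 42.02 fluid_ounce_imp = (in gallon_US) 0.8486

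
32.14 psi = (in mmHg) 1662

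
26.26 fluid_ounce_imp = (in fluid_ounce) 25.23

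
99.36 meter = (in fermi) 9.936e+16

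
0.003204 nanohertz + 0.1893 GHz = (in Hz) 1.893e+08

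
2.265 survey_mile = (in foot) 1.196e+04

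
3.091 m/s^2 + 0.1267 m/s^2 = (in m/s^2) 3.218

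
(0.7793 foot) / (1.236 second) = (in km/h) 0.6918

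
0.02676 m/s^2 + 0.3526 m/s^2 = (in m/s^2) 0.3794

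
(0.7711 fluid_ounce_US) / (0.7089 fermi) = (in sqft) 3.463e+11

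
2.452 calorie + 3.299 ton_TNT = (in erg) 1.38e+17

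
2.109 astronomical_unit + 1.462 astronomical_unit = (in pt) 1.514e+15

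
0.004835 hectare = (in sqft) 520.4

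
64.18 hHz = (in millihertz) 6.418e+06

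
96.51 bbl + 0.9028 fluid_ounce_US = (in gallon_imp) 3375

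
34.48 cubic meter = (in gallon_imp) 7585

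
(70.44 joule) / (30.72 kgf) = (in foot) 0.7671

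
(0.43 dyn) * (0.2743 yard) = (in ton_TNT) 2.578e-16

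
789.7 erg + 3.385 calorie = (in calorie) 3.385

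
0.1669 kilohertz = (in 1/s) 166.9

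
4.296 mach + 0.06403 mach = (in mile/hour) 3321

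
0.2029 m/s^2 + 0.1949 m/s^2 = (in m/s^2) 0.3978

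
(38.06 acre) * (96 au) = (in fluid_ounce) 7.48e+22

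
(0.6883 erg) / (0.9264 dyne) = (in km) 7.43e-06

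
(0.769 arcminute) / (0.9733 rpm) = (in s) 0.002195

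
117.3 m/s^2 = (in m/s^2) 117.3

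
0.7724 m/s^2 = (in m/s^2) 0.7724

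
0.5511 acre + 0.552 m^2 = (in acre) 0.5512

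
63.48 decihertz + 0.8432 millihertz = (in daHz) 0.6349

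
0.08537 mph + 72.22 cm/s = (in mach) 0.002233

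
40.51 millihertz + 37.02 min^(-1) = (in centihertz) 65.75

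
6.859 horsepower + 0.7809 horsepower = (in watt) 5697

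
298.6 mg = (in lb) 0.0006583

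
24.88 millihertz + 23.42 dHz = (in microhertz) 2.367e+06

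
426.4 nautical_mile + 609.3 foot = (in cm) 7.899e+07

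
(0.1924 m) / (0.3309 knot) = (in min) 0.01884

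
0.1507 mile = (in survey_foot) 795.7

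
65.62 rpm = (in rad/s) 6.872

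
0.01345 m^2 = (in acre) 3.324e-06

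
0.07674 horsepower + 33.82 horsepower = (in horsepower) 33.9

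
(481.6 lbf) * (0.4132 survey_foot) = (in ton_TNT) 6.448e-08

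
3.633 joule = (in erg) 3.633e+07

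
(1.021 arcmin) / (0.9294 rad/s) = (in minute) 5.326e-06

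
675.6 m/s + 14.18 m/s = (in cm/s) 6.898e+04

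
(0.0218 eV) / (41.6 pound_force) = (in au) 1.262e-34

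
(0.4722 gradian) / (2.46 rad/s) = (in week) 4.985e-09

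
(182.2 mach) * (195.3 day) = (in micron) 1.047e+18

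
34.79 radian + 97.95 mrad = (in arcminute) 1.199e+05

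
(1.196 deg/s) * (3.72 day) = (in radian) 6709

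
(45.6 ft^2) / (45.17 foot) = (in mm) 307.7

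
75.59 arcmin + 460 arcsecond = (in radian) 0.02422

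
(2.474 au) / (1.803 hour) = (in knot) 1.108e+08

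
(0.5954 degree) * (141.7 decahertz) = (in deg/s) 843.7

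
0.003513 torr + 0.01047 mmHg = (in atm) 1.84e-05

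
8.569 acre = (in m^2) 3.468e+04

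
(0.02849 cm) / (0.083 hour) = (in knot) 1.853e-06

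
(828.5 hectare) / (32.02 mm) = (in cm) 2.587e+10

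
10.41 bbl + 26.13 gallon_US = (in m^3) 1.754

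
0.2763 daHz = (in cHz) 276.3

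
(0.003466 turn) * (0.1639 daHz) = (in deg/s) 2.045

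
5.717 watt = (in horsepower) 0.007667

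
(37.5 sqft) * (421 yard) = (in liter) 1.341e+06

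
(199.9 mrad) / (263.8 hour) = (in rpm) 2.01e-06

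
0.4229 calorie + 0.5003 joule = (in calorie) 0.5425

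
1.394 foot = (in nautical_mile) 0.0002294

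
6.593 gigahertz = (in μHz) 6.593e+15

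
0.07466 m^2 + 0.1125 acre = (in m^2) 455.3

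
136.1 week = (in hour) 2.286e+04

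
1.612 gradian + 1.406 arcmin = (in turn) 0.004095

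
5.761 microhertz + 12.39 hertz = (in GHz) 1.239e-08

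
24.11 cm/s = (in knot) 0.4687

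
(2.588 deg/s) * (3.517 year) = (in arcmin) 1.722e+10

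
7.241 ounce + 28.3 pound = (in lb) 28.75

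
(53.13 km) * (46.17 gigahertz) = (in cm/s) 2.453e+17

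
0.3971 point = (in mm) 0.1401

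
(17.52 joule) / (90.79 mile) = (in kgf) 1.223e-05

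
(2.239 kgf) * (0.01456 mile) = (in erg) 5.145e+09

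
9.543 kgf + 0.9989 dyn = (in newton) 93.58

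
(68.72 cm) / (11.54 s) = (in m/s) 0.05955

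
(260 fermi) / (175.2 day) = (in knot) 3.339e-20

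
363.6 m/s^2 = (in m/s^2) 363.6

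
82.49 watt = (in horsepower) 0.1106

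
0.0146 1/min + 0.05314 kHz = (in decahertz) 5.314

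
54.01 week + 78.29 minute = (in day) 378.1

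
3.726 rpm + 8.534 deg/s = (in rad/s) 0.5391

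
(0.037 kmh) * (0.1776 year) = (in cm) 5.756e+06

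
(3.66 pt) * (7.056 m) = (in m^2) 0.00911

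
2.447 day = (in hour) 58.73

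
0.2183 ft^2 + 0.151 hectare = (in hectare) 0.151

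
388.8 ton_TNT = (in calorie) 3.888e+11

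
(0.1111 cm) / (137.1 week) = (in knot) 2.605e-11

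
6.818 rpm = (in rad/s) 0.714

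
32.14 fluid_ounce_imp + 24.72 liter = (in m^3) 0.02563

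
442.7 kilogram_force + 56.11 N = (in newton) 4398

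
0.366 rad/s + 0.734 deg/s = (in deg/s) 21.7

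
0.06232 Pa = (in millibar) 0.0006232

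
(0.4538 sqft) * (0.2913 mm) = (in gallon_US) 0.003244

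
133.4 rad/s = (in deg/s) 7643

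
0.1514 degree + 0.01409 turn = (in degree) 5.224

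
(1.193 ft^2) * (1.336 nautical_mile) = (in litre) 2.742e+05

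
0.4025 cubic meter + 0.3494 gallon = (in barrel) 2.54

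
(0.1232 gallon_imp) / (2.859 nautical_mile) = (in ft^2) 1.139e-06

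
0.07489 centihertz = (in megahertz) 7.489e-10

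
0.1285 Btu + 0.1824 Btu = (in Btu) 0.3109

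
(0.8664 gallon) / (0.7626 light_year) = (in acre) 1.123e-22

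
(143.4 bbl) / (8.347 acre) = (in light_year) 7.134e-20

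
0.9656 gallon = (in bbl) 0.02299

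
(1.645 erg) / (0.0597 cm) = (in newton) 0.0002755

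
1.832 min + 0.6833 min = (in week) 0.0002495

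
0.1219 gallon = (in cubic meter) 0.0004614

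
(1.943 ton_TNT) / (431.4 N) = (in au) 0.000126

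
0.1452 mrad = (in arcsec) 29.95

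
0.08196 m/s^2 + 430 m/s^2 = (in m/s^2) 430.1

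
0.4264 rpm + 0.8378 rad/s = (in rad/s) 0.8825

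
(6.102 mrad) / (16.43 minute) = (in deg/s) 0.0003547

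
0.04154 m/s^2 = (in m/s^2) 0.04154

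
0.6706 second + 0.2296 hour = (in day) 0.009574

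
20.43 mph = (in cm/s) 913.3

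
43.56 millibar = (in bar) 0.04356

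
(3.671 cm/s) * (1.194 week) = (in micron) 2.651e+10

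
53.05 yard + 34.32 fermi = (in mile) 0.03014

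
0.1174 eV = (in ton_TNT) 4.496e-30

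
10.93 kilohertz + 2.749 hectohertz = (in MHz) 0.0112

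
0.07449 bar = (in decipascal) 7.449e+04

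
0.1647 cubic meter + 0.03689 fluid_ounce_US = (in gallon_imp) 36.23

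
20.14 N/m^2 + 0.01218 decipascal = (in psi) 0.002921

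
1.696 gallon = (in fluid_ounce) 217.1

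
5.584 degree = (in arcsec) 2.01e+04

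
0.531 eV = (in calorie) 2.033e-20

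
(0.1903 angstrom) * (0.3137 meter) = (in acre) 1.475e-15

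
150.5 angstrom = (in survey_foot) 4.938e-08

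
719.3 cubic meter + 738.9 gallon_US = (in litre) 7.221e+05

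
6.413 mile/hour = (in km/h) 10.32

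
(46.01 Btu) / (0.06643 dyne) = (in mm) 7.307e+13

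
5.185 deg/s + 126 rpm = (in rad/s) 13.29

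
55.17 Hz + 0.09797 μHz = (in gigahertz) 5.517e-08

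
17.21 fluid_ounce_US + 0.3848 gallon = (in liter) 1.966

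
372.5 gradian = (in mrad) 5851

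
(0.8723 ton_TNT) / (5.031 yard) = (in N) 7.934e+08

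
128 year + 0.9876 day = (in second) 4.037e+09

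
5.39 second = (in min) 0.08983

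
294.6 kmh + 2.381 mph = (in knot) 161.1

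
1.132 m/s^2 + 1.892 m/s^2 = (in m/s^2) 3.024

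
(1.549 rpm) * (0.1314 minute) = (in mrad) 1279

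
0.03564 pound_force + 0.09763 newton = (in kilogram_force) 0.02612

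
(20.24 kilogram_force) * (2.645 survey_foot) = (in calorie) 38.25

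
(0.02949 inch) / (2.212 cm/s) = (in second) 0.03386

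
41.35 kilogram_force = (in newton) 405.5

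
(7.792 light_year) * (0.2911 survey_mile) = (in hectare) 3.454e+15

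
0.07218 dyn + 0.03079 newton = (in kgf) 0.00314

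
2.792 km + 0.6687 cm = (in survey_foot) 9160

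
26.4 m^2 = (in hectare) 0.00264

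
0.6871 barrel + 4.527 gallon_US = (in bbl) 0.7949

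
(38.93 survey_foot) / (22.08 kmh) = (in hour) 0.0005374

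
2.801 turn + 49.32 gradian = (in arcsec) 3.79e+06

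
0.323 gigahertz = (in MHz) 323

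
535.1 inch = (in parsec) 4.405e-16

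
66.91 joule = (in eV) 4.176e+20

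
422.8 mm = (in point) 1198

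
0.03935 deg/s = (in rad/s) 0.0006868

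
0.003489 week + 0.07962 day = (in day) 0.104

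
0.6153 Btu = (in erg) 6.492e+09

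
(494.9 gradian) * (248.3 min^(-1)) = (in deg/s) 1843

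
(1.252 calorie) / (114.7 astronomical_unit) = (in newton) 3.053e-13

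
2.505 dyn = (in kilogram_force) 2.554e-06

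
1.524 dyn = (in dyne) 1.524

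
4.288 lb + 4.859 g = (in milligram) 1.95e+06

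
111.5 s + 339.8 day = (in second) 2.936e+07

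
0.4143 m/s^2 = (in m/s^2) 0.4143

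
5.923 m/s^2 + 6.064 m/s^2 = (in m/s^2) 11.99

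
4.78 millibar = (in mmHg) 3.585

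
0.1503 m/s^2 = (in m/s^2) 0.1503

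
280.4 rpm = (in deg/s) 1682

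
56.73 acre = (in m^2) 2.296e+05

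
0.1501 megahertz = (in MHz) 0.1501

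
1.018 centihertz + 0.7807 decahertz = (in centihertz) 781.7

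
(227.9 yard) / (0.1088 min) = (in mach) 0.09375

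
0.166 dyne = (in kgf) 1.693e-07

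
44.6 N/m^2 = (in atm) 0.0004402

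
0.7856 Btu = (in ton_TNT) 1.981e-07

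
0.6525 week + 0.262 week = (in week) 0.9145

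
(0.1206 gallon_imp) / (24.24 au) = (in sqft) 1.627e-15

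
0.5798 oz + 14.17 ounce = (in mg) 4.181e+05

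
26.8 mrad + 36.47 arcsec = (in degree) 1.546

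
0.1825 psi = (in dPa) 1.258e+04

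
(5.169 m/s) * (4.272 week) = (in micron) 1.336e+13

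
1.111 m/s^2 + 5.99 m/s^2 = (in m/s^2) 7.101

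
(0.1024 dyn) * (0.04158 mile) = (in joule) 6.852e-05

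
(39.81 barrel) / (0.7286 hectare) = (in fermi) 8.687e+11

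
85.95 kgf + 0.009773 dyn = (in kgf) 85.95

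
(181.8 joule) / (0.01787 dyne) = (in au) 0.006801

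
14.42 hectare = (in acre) 35.63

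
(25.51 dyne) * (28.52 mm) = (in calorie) 1.739e-06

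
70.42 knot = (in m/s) 36.23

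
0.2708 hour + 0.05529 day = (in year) 0.0001824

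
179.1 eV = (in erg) 2.869e-10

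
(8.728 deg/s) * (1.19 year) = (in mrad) 5.717e+09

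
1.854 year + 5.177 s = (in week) 96.67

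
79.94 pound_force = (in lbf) 79.94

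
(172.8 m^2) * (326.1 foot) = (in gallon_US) 4.537e+06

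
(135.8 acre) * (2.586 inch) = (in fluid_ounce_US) 1.221e+09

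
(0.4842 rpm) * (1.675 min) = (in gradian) 324.4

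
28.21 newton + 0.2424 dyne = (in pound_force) 6.342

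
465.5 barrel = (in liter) 7.401e+04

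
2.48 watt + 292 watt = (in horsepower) 0.3949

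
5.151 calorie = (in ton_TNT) 5.151e-09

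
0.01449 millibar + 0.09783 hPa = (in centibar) 0.01123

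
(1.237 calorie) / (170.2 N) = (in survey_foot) 0.09977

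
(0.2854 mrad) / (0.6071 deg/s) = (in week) 4.454e-08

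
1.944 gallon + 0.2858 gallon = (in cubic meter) 0.008441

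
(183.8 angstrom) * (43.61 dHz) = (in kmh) 2.886e-07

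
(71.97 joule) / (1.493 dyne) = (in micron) 4.82e+12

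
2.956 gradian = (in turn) 0.00739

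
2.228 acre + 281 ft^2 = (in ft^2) 9.733e+04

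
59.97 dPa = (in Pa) 5.997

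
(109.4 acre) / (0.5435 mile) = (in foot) 1661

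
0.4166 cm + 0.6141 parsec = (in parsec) 0.6141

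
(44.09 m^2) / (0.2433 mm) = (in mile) 112.6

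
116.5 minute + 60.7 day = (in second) 5.251e+06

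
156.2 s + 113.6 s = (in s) 269.8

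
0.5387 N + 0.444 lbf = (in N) 2.514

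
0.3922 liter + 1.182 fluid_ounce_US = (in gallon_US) 0.1128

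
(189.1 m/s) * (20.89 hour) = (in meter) 1.422e+07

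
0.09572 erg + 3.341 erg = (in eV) 2.145e+12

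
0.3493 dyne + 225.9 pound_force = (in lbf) 225.9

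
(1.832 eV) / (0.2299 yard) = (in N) 1.396e-18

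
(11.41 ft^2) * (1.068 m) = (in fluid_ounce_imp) 3.984e+04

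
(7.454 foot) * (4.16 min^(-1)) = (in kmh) 0.5671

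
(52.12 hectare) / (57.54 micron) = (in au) 0.06055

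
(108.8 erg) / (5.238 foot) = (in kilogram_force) 6.949e-07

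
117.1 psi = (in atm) 7.968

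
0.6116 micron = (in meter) 6.116e-07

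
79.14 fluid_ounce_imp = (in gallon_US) 0.594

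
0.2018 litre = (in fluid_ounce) 6.824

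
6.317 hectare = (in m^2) 6.317e+04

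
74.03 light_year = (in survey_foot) 2.298e+18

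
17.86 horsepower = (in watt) 1.332e+04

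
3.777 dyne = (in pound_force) 8.491e-06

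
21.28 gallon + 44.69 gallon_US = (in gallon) 65.97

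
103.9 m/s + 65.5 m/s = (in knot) 329.3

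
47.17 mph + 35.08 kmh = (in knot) 59.93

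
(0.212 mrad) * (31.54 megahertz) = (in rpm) 6.385e+04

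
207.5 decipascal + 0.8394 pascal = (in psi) 0.003131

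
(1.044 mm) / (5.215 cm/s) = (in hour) 5.561e-06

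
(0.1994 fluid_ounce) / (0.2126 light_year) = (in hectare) 2.932e-25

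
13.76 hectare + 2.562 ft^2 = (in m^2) 1.376e+05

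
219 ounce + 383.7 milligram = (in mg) 6.209e+06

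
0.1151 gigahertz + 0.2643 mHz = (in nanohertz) 1.151e+17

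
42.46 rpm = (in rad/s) 4.446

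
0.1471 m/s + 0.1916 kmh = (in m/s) 0.2003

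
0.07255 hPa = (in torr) 0.05442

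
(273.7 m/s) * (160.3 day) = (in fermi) 3.791e+24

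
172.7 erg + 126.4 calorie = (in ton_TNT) 1.264e-07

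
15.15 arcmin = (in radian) 0.004407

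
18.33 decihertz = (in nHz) 1.833e+09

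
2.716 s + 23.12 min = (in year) 4.407e-05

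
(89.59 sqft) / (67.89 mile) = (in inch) 0.002999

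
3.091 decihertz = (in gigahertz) 3.091e-10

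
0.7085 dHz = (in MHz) 7.085e-08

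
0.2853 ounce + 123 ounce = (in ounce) 123.3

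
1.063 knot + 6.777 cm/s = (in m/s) 0.6146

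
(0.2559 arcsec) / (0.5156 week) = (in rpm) 3.799e-11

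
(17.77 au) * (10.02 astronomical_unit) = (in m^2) 3.985e+24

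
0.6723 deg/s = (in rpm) 0.112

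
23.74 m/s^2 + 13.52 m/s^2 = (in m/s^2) 37.26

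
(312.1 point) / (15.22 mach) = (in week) 3.513e-11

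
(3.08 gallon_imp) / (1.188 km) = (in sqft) 0.0001269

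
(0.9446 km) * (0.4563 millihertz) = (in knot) 0.8378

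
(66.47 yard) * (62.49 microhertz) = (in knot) 0.007383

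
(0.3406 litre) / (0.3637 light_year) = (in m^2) 9.899e-20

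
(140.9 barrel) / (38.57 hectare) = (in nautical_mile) 3.136e-08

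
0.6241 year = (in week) 32.54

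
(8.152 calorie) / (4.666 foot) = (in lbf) 5.392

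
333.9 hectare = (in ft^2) 3.594e+07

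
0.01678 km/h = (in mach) 1.369e-05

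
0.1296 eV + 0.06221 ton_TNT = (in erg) 2.603e+15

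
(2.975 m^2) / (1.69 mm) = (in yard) 1925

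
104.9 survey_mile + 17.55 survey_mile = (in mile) 122.5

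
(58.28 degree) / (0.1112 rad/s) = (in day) 0.0001059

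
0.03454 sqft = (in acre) 7.929e-07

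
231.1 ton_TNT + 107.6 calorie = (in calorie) 2.311e+11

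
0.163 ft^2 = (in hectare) 1.514e-06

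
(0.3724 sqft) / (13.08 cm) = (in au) 1.768e-12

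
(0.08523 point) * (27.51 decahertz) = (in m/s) 0.008272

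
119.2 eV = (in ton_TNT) 4.565e-27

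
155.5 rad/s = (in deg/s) 8909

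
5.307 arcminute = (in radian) 0.001544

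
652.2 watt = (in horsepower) 0.8746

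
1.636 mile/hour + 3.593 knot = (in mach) 0.007576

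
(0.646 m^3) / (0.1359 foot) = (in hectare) 0.00156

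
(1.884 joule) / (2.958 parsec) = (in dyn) 2.064e-12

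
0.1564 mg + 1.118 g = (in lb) 0.002465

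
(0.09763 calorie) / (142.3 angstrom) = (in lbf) 6.453e+06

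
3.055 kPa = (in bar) 0.03055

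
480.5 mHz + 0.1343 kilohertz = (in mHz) 1.348e+05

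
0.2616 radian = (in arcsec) 5.396e+04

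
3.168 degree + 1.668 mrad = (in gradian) 3.626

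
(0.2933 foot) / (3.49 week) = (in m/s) 4.235e-08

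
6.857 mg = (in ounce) 0.0002419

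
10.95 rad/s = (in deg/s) 627.4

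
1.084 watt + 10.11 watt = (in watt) 11.19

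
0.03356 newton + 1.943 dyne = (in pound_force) 0.007549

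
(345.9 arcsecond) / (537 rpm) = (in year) 9.456e-13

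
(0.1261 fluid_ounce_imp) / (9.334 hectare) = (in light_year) 4.057e-27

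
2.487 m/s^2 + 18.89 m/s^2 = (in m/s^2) 21.38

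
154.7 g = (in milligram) 1.547e+05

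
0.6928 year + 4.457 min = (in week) 36.13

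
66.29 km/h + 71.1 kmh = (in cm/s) 3816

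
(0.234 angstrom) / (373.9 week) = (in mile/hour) 2.315e-19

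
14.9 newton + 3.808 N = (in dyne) 1.871e+06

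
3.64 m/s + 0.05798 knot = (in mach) 0.01078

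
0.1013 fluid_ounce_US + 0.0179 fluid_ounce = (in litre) 0.003525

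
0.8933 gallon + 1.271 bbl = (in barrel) 1.292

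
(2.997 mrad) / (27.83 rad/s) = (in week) 1.781e-10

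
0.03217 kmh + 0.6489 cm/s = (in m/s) 0.01543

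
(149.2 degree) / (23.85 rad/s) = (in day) 1.264e-06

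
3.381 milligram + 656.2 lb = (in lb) 656.2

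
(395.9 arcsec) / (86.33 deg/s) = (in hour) 3.538e-07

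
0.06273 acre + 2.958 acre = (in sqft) 1.316e+05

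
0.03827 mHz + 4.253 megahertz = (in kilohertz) 4253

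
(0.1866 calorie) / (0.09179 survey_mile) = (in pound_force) 0.001188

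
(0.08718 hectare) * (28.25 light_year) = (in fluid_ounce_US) 7.879e+24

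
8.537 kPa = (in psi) 1.238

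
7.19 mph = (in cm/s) 321.4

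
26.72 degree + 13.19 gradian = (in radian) 0.6735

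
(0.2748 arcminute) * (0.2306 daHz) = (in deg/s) 0.01056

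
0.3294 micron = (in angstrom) 3294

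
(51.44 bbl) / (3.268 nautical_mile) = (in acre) 3.339e-07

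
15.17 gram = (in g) 15.17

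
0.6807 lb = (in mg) 3.088e+05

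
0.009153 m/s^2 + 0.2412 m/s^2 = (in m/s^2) 0.2504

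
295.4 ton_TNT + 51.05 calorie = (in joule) 1.236e+12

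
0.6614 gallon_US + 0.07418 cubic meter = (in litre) 76.68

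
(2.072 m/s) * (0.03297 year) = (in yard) 2.356e+06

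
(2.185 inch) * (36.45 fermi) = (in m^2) 2.023e-15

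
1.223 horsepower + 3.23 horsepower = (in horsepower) 4.453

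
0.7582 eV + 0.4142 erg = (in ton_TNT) 9.9e-18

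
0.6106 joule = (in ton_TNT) 1.459e-10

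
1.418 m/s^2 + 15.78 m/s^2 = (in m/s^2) 17.2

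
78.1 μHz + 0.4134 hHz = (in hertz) 41.34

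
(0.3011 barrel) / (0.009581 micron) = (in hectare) 499.6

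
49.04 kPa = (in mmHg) 367.8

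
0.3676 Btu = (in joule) 387.8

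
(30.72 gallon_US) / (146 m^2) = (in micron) 796.5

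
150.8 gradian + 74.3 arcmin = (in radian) 2.39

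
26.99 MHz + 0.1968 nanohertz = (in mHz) 2.699e+10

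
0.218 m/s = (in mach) 0.0006402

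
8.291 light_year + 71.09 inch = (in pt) 2.223e+20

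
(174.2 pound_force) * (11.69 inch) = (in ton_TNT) 5.499e-08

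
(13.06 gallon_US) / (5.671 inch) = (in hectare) 3.432e-05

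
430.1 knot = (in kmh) 796.5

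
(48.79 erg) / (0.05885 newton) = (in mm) 0.08291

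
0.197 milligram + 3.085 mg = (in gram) 0.003282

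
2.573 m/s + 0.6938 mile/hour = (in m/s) 2.883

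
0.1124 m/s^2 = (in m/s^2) 0.1124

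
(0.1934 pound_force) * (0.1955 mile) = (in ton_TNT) 6.469e-08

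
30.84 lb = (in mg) 1.399e+07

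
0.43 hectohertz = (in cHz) 4300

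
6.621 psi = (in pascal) 4.565e+04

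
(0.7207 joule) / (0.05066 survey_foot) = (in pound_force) 10.49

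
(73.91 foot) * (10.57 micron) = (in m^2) 0.0002381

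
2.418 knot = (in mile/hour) 2.783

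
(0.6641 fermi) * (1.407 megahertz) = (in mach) 2.744e-12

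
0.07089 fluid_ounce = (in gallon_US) 0.0005538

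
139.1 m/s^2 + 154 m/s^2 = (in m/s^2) 293.1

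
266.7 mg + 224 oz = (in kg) 6.351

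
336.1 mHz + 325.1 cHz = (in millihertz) 3587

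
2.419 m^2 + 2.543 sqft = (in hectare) 0.0002655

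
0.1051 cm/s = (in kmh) 0.003784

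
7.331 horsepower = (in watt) 5467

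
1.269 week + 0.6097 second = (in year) 0.02434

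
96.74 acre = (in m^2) 3.915e+05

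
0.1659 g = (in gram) 0.1659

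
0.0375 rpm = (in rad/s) 0.003927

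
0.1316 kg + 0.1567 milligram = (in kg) 0.1316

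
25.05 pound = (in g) 1.136e+04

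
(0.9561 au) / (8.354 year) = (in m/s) 542.9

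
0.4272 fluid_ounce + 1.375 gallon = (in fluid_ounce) 176.4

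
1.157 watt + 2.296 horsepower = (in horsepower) 2.298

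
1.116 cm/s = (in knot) 0.02169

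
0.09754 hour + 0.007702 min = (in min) 5.86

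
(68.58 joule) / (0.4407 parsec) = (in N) 5.043e-15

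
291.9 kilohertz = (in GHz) 0.0002919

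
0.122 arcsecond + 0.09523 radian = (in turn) 0.01516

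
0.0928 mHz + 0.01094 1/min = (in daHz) 2.751e-05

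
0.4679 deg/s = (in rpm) 0.07798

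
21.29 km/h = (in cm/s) 591.4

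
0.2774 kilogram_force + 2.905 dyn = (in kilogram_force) 0.2774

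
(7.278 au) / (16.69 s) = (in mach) 1.916e+08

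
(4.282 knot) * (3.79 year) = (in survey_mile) 1.636e+05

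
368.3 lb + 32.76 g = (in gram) 1.671e+05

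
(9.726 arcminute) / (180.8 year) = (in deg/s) 2.843e-11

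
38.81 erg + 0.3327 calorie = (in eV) 8.688e+18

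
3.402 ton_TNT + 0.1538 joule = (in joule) 1.423e+10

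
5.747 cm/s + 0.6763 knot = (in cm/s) 40.54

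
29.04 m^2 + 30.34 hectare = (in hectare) 30.34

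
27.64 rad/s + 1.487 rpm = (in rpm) 265.4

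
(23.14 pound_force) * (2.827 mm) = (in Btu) 0.0002758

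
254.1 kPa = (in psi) 36.85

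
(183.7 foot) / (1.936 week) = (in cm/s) 0.004782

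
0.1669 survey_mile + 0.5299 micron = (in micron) 2.686e+08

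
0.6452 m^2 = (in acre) 0.0001594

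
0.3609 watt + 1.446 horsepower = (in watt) 1079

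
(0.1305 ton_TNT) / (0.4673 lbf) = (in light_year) 2.776e-08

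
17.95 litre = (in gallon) 4.742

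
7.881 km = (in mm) 7.881e+06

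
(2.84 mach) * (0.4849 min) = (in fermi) 2.813e+19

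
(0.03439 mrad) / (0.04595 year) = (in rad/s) 2.373e-11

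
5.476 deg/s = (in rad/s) 0.09557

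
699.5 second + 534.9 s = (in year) 3.914e-05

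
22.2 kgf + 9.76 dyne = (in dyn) 2.177e+07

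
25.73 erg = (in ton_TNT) 6.15e-16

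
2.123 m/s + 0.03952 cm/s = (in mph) 4.75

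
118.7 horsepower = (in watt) 8.851e+04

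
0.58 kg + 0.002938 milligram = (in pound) 1.279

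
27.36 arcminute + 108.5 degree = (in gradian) 121.1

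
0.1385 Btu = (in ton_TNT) 3.492e-08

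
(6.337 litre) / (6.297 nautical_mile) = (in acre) 1.343e-10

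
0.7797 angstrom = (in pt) 2.21e-07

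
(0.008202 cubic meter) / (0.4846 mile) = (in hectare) 1.052e-09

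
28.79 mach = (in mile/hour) 2.193e+04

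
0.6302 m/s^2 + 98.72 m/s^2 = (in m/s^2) 99.35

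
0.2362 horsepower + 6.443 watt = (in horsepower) 0.2448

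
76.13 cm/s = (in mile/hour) 1.703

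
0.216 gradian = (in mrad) 3.393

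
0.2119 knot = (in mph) 0.2439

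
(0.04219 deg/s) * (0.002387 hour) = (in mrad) 6.328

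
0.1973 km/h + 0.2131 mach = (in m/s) 72.62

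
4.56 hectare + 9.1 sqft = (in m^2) 4.56e+04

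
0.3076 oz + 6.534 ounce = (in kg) 0.194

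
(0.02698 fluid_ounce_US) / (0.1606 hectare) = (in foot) 1.63e-09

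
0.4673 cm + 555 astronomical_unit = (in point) 2.354e+17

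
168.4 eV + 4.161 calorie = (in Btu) 0.0165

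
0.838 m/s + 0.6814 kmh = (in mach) 0.003017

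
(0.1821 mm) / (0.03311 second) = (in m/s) 0.0055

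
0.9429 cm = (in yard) 0.01031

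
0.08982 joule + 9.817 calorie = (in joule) 41.16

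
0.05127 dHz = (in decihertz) 0.05127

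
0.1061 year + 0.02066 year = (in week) 6.61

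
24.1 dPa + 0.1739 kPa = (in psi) 0.02557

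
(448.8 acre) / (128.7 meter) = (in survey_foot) 4.63e+04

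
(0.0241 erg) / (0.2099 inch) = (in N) 4.52e-07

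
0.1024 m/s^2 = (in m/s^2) 0.1024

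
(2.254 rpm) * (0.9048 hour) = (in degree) 4.405e+04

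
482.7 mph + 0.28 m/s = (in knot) 420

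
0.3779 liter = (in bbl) 0.002377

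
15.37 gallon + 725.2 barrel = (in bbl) 725.6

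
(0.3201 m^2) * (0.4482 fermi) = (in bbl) 9.024e-16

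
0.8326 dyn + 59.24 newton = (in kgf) 6.041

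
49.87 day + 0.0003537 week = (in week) 7.125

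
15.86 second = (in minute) 0.2643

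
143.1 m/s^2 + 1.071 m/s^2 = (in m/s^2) 144.2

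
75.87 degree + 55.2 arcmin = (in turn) 0.2133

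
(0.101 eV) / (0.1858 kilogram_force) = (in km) 8.881e-24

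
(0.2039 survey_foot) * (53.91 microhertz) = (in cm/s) 0.000335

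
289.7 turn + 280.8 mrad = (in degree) 1.043e+05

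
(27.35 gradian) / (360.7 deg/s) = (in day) 7.898e-07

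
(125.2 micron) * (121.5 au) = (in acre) 5.623e+05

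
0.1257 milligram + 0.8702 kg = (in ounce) 30.7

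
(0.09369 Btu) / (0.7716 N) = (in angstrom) 1.281e+12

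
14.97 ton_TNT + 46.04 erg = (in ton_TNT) 14.97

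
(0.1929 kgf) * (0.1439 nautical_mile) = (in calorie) 120.5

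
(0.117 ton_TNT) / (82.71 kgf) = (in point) 1.711e+09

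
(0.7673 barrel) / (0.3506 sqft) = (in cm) 374.5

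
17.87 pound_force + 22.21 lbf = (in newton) 178.3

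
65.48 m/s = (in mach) 0.1923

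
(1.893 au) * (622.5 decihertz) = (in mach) 5.177e+10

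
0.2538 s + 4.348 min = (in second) 261.1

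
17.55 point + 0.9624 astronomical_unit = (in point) 4.081e+14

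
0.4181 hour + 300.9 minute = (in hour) 5.433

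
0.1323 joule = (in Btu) 0.0001254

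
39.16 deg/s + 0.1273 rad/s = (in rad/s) 0.8108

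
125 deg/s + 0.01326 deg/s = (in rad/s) 2.182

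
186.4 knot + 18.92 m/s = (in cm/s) 1.148e+04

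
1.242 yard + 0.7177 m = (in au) 1.239e-11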